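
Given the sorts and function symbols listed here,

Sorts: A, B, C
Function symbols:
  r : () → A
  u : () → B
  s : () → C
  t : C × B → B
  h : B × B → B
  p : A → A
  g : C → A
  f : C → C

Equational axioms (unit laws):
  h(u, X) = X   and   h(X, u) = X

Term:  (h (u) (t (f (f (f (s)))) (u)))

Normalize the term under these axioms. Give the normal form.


normal form = (t (f (f (f (s)))) (u))

1. (h (u) (t (f (f (f (s)))) (u)))  →  (t (f (f (f (s)))) (u))


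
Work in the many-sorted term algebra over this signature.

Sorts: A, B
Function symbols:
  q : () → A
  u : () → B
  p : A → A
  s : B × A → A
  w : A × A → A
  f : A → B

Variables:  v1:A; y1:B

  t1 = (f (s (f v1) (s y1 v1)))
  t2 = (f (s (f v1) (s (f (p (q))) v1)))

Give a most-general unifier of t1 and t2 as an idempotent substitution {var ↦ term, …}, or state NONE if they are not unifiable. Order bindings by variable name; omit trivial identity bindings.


{y1 ↦ (f (p (q)))}


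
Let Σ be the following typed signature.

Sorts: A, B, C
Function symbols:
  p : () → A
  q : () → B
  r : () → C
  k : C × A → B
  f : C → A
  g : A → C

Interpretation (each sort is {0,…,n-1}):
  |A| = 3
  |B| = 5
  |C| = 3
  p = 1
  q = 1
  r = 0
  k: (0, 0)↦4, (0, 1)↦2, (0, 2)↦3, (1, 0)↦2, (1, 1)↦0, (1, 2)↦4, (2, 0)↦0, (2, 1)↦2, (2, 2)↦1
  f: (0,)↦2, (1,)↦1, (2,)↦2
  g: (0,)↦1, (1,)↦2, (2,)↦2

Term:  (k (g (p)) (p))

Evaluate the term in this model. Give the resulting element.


  p = 1
  (g (p)) = g(1,) = 2
  p = 1
  (k (g (p)) (p)) = k(2, 1) = 2

value = 2


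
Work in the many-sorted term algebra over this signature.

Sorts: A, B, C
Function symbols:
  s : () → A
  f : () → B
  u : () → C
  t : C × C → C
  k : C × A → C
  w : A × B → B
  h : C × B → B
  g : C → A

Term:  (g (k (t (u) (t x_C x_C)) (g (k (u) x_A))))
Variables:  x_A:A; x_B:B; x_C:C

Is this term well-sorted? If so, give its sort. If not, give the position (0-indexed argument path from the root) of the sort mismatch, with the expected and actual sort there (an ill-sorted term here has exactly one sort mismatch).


      (u) : C
        x_C : C
        x_C : C
      (t x_C x_C) : C
    (t (u) (t x_C x_C)) : C
        (u) : C
        x_A : A
      (k (u) x_A) : C
    (g (k (u) x_A)) : A
  (k (t (u) (t x_C x_C)) (g (k (u) x_A))) : C
(g (k (t (u) (t x_C x_C)) (g (k (u) x_A)))) : A

well-sorted; sort = A


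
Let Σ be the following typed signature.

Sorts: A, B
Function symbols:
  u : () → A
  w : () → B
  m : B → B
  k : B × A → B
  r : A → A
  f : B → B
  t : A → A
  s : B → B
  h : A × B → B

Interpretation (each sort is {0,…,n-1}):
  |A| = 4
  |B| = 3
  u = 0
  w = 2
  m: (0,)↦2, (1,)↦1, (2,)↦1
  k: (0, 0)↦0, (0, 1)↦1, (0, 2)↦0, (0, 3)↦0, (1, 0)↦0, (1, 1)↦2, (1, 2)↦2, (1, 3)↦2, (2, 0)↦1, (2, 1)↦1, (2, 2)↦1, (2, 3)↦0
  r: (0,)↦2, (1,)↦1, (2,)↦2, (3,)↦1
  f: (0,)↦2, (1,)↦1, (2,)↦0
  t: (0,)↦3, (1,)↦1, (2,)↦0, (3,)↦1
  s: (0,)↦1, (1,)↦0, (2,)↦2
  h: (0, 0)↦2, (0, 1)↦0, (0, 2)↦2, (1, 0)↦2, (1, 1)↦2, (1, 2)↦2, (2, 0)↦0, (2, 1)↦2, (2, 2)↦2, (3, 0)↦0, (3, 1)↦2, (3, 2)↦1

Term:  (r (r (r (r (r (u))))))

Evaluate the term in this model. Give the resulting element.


value = 2

  u = 0
  (r (u)) = r(0,) = 2
  (r (r (u))) = r(2,) = 2
  (r (r (r (u)))) = r(2,) = 2
  (r (r (r (r (u))))) = r(2,) = 2
  (r (r (r (r (r (u)))))) = r(2,) = 2


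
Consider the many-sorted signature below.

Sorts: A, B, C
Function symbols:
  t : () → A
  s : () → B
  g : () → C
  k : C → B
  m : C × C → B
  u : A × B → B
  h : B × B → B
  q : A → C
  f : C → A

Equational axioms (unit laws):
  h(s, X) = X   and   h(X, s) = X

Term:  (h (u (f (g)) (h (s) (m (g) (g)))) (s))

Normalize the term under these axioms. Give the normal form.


normal form = (u (f (g)) (m (g) (g)))

1. (h (u (f (g)) (h (s) (m (g) (g)))) (s))  →  (u (f (g)) (h (s) (m (g) (g))))
2. (u (f (g)) (h (s) (m (g) (g))))  →  (u (f (g)) (m (g) (g)))


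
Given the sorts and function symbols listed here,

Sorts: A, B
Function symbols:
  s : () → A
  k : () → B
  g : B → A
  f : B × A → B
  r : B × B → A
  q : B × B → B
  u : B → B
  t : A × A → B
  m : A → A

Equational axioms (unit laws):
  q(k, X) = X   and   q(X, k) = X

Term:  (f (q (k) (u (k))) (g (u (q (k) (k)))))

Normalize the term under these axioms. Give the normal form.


1. (f (q (k) (u (k))) (g (u (q (k) (k)))))  →  (f (u (k)) (g (u (q (k) (k)))))
2. (f (u (k)) (g (u (q (k) (k)))))  →  (f (u (k)) (g (u (k))))

normal form = (f (u (k)) (g (u (k))))


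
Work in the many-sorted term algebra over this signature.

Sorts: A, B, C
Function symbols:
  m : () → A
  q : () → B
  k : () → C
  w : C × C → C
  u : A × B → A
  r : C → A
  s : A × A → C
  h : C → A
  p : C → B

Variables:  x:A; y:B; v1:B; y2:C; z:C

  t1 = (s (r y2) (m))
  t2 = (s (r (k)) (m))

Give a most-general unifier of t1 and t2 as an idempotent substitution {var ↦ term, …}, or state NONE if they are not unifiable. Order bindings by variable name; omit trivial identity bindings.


{y2 ↦ (k)}


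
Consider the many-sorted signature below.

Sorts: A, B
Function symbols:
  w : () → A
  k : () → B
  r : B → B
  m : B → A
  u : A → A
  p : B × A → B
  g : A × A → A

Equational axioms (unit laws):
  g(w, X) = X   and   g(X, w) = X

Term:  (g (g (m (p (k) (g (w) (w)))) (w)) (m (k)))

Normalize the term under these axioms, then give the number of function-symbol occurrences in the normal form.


1. (g (g (m (p (k) (g (w) (w)))) (w)) (m (k)))  →  (g (m (p (k) (g (w) (w)))) (m (k)))
2. (g (m (p (k) (g (w) (w)))) (m (k)))  →  (g (m (p (k) (w))) (m (k)))
normal form: (g (m (p (k) (w))) (m (k)))

size = 7


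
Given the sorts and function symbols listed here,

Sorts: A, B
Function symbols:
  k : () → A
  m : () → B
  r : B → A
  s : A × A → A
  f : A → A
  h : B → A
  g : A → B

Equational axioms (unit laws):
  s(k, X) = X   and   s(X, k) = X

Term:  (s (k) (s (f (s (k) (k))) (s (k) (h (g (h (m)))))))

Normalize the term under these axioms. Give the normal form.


normal form = (s (f (k)) (h (g (h (m)))))

1. (s (k) (s (f (s (k) (k))) (s (k) (h (g (h (m)))))))  →  (s (f (s (k) (k))) (s (k) (h (g (h (m))))))
2. (s (f (s (k) (k))) (s (k) (h (g (h (m))))))  →  (s (f (k)) (s (k) (h (g (h (m))))))
3. (s (f (k)) (s (k) (h (g (h (m))))))  →  (s (f (k)) (h (g (h (m)))))


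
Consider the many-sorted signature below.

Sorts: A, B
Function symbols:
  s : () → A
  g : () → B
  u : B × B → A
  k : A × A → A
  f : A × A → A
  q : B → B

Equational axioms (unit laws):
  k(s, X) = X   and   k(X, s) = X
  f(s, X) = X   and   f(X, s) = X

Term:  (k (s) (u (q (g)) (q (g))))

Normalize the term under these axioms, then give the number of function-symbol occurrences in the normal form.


size = 5

1. (k (s) (u (q (g)) (q (g))))  →  (u (q (g)) (q (g)))
normal form: (u (q (g)) (q (g)))


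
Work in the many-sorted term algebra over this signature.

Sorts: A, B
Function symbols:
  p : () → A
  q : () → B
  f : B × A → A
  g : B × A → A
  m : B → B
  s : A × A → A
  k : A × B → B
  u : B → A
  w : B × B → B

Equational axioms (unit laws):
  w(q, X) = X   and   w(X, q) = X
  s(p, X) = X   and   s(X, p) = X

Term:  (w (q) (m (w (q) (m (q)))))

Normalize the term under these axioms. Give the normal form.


normal form = (m (m (q)))

1. (w (q) (m (w (q) (m (q)))))  →  (m (w (q) (m (q))))
2. (m (w (q) (m (q))))  →  (m (m (q)))


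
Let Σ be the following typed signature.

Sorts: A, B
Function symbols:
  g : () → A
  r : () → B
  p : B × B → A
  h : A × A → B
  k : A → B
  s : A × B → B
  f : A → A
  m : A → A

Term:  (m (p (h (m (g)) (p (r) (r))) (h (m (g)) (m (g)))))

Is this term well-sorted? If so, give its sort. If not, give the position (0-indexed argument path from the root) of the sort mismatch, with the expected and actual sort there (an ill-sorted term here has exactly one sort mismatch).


        (g) : A
      (m (g)) : A
        (r) : B
        (r) : B
      (p (r) (r)) : A
    (h (m (g)) (p (r) (r))) : B
        (g) : A
      (m (g)) : A
        (g) : A
      (m (g)) : A
    (h (m (g)) (m (g))) : B
  (p (h (m (g)) (p (r) (r))) (h (m (g)) (m (g)))) : A
(m (p (h (m (g)) (p (r) (r))) (h (m (g)) (m (g))))) : A

well-sorted; sort = A


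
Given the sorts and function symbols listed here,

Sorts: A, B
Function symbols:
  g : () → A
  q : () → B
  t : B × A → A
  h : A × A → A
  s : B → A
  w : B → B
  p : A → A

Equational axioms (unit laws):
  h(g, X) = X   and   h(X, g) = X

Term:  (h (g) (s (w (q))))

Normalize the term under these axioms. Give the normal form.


normal form = (s (w (q)))

1. (h (g) (s (w (q))))  →  (s (w (q)))


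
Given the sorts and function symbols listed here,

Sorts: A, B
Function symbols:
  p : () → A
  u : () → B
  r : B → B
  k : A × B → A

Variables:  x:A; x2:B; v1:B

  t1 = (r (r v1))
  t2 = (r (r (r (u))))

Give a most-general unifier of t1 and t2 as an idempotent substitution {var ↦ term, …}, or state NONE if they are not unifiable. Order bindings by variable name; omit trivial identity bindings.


{v1 ↦ (r (u))}


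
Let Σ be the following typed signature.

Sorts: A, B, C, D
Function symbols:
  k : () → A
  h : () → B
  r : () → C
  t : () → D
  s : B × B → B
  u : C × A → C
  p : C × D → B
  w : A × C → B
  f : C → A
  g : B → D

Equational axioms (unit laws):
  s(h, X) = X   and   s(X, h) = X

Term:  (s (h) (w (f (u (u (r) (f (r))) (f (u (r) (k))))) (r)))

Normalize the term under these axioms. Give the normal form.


normal form = (w (f (u (u (r) (f (r))) (f (u (r) (k))))) (r))

1. (s (h) (w (f (u (u (r) (f (r))) (f (u (r) (k))))) (r)))  →  (w (f (u (u (r) (f (r))) (f (u (r) (k))))) (r))


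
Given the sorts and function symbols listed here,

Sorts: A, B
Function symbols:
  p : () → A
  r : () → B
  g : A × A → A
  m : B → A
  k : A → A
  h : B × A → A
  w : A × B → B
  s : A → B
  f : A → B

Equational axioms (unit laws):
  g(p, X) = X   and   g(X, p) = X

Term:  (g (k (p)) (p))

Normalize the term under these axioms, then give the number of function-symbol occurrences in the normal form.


1. (g (k (p)) (p))  →  (k (p))
normal form: (k (p))

size = 2


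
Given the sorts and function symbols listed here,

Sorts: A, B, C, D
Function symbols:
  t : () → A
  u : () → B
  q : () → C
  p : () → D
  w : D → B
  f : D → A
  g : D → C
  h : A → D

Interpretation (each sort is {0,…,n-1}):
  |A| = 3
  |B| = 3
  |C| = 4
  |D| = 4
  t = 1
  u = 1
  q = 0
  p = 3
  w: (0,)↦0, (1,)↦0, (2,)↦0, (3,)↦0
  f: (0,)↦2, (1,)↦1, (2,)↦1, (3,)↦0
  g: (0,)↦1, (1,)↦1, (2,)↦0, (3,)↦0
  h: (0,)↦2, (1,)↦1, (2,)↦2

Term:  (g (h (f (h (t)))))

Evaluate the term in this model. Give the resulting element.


  t = 1
  (h (t)) = h(1,) = 1
  (f (h (t))) = f(1,) = 1
  (h (f (h (t)))) = h(1,) = 1
  (g (h (f (h (t))))) = g(1,) = 1

value = 1


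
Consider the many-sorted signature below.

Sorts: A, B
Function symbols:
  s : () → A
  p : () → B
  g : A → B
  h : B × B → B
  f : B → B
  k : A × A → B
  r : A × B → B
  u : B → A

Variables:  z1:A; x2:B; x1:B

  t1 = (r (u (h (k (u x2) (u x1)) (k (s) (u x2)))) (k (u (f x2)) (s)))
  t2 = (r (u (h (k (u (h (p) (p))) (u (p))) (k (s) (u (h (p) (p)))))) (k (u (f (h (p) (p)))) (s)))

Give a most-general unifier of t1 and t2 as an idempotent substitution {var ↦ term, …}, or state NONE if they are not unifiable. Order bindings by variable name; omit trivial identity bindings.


{x1 ↦ (p), x2 ↦ (h (p) (p))}


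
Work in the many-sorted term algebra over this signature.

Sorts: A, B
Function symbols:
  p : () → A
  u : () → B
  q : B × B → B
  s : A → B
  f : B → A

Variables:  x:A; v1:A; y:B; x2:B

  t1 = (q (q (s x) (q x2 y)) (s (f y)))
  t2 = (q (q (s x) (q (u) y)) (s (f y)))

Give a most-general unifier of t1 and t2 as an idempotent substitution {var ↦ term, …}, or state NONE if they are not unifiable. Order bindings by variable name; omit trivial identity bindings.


{x2 ↦ (u)}


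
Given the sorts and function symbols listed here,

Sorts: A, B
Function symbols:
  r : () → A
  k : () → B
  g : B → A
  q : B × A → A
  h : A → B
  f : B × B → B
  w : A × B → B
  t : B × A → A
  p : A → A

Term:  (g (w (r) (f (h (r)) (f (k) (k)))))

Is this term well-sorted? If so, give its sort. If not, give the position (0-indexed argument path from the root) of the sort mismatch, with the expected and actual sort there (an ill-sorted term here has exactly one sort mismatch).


    (r) : A
        (r) : A
      (h (r)) : B
        (k) : B
        (k) : B
      (f (k) (k)) : B
    (f (h (r)) (f (k) (k))) : B
  (w (r) (f (h (r)) (f (k) (k)))) : B
(g (w (r) (f (h (r)) (f (k) (k))))) : A

well-sorted; sort = A


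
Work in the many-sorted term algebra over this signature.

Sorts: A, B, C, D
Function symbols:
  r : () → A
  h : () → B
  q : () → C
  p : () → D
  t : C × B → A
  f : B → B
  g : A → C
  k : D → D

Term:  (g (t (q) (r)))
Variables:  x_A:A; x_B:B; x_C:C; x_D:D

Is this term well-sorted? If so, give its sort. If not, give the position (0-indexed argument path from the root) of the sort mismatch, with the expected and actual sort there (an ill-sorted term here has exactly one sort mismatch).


ill-sorted at position [0, 1]: expected B, got A

    (q) : C
    (r) : A
  (t (q) (r)) : ✗ arg 1 at [0, 1] has sort A, expected B


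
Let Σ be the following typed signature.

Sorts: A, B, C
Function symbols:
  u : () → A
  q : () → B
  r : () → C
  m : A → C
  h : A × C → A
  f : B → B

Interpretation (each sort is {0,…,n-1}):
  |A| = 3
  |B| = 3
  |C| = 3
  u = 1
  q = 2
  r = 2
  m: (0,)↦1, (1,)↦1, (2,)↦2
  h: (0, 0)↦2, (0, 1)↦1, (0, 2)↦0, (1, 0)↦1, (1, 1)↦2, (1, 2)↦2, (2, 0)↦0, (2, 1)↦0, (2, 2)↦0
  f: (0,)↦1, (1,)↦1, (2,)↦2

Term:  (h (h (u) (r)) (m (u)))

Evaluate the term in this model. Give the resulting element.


  u = 1
  r = 2
  (h (u) (r)) = h(1, 2) = 2
  u = 1
  (m (u)) = m(1,) = 1
  (h (h (u) (r)) (m (u))) = h(2, 1) = 0

value = 0


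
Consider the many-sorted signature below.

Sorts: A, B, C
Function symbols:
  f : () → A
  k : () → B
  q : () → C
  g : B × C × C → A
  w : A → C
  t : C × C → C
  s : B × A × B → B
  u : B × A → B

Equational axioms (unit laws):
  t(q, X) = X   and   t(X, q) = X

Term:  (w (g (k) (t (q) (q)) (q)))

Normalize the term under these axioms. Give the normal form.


1. (w (g (k) (t (q) (q)) (q)))  →  (w (g (k) (q) (q)))

normal form = (w (g (k) (q) (q)))


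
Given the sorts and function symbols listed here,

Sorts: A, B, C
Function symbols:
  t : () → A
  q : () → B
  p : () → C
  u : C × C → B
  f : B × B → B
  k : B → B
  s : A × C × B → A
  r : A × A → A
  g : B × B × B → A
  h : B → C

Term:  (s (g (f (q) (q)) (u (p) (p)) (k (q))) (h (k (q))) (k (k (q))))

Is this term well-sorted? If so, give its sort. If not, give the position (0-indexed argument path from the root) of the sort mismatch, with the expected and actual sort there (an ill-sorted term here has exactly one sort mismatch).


well-sorted; sort = A

      (q) : B
      (q) : B
    (f (q) (q)) : B
      (p) : C
      (p) : C
    (u (p) (p)) : B
      (q) : B
    (k (q)) : B
  (g (f (q) (q)) (u (p) (p)) (k (q))) : A
      (q) : B
    (k (q)) : B
  (h (k (q))) : C
      (q) : B
    (k (q)) : B
  (k (k (q))) : B
(s (g (f (q) (q)) (u (p) (p)) (k (q))) (h (k (q))) (k (k (q)))) : A


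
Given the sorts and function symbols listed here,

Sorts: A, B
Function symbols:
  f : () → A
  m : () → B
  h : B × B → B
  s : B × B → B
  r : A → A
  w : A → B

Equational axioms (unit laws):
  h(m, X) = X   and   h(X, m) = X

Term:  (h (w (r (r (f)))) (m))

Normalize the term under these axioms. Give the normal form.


1. (h (w (r (r (f)))) (m))  →  (w (r (r (f))))

normal form = (w (r (r (f))))


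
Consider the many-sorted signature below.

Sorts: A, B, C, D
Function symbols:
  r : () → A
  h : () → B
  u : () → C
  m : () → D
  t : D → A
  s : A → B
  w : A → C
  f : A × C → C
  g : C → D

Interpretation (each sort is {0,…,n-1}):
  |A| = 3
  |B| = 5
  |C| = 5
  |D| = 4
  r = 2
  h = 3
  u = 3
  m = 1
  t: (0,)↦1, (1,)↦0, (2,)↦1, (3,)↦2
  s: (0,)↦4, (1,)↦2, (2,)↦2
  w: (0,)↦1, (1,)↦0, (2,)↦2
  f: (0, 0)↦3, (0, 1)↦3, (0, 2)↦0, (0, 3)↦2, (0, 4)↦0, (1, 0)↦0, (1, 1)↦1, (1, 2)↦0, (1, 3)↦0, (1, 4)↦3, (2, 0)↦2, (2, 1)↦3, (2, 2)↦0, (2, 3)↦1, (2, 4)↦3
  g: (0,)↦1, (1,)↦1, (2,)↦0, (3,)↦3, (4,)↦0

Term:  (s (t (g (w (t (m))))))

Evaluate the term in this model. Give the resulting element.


value = 4

  m = 1
  (t (m)) = t(1,) = 0
  (w (t (m))) = w(0,) = 1
  (g (w (t (m)))) = g(1,) = 1
  (t (g (w (t (m))))) = t(1,) = 0
  (s (t (g (w (t (m)))))) = s(0,) = 4


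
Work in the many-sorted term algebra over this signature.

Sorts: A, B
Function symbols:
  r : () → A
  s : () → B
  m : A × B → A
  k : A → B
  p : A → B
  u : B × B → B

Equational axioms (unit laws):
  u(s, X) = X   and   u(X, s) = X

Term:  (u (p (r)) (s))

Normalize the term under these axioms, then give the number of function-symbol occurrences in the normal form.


size = 2

1. (u (p (r)) (s))  →  (p (r))
normal form: (p (r))


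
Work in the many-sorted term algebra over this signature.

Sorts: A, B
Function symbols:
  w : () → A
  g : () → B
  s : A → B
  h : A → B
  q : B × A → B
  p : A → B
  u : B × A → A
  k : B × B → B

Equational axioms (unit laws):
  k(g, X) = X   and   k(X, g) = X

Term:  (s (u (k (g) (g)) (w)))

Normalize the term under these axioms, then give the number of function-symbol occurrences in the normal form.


size = 4

1. (s (u (k (g) (g)) (w)))  →  (s (u (g) (w)))
normal form: (s (u (g) (w)))


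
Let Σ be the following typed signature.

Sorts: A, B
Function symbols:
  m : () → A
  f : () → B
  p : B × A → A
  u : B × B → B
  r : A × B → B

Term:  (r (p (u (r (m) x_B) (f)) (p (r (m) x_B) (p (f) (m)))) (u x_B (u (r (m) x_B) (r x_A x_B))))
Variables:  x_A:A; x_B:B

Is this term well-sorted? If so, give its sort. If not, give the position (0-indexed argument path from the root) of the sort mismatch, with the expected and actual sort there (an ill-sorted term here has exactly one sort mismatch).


well-sorted; sort = B

        (m) : A
        x_B : B
      (r (m) x_B) : B
      (f) : B
    (u (r (m) x_B) (f)) : B
        (m) : A
        x_B : B
      (r (m) x_B) : B
        (f) : B
        (m) : A
      (p (f) (m)) : A
    (p (r (m) x_B) (p (f) (m))) : A
  (p (u (r (m) x_B) (f)) (p (r (m) x_B) (p (f) (m)))) : A
    x_B : B
        (m) : A
        x_B : B
      (r (m) x_B) : B
        x_A : A
        x_B : B
      (r x_A x_B) : B
    (u (r (m) x_B) (r x_A x_B)) : B
  (u x_B (u (r (m) x_B) (r x_A x_B))) : B
(r (p (u (r (m) x_B) (f)) (p (r (m) x_B) (p (f) (m)))) (u x_B (u (r (m) x_B) (r x_A x_B)))) : B


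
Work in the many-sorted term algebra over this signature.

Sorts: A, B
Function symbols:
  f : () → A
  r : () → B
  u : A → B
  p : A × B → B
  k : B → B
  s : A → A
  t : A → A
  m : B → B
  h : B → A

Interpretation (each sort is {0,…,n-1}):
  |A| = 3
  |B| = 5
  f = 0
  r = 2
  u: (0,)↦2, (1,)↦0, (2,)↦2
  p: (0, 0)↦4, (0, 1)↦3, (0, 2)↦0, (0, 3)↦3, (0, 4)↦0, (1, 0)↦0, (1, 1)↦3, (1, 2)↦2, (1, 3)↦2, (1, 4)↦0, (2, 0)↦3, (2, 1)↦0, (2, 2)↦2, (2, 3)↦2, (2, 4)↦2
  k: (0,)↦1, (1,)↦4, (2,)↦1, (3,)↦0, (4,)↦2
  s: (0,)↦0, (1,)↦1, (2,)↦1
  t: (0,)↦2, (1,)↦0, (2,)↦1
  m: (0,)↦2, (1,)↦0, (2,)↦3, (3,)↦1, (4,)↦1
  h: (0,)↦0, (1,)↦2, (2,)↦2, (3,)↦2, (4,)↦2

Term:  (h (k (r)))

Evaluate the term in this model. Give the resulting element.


  r = 2
  (k (r)) = k(2,) = 1
  (h (k (r))) = h(1,) = 2

value = 2


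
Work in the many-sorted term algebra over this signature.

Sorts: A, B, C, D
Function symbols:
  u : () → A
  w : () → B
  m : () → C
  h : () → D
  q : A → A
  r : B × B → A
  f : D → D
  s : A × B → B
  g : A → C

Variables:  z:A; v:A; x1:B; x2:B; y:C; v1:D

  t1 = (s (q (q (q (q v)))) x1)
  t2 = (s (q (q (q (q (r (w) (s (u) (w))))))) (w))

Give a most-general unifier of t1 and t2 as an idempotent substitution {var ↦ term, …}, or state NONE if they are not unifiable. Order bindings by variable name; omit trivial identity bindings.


{v ↦ (r (w) (s (u) (w))), x1 ↦ (w)}


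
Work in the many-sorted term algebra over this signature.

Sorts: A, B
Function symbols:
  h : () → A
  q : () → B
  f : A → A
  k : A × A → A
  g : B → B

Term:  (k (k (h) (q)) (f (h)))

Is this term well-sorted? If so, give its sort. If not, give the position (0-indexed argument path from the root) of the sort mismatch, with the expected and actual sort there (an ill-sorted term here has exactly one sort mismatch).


ill-sorted at position [0, 1]: expected A, got B

    (h) : A
    (q) : B
  (k (h) (q)) : ✗ arg 1 at [0, 1] has sort B, expected A
    (h) : A
  (f (h)) : A


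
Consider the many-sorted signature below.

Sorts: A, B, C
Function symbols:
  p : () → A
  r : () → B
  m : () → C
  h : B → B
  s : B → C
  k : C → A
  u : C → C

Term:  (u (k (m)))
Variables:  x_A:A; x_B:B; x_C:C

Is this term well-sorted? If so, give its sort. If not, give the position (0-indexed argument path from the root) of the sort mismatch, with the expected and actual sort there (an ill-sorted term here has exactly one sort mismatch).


ill-sorted at position [0]: expected C, got A

    (m) : C
  (k (m)) : A
(u (k (m))) : ✗ arg 0 at [0] has sort A, expected C


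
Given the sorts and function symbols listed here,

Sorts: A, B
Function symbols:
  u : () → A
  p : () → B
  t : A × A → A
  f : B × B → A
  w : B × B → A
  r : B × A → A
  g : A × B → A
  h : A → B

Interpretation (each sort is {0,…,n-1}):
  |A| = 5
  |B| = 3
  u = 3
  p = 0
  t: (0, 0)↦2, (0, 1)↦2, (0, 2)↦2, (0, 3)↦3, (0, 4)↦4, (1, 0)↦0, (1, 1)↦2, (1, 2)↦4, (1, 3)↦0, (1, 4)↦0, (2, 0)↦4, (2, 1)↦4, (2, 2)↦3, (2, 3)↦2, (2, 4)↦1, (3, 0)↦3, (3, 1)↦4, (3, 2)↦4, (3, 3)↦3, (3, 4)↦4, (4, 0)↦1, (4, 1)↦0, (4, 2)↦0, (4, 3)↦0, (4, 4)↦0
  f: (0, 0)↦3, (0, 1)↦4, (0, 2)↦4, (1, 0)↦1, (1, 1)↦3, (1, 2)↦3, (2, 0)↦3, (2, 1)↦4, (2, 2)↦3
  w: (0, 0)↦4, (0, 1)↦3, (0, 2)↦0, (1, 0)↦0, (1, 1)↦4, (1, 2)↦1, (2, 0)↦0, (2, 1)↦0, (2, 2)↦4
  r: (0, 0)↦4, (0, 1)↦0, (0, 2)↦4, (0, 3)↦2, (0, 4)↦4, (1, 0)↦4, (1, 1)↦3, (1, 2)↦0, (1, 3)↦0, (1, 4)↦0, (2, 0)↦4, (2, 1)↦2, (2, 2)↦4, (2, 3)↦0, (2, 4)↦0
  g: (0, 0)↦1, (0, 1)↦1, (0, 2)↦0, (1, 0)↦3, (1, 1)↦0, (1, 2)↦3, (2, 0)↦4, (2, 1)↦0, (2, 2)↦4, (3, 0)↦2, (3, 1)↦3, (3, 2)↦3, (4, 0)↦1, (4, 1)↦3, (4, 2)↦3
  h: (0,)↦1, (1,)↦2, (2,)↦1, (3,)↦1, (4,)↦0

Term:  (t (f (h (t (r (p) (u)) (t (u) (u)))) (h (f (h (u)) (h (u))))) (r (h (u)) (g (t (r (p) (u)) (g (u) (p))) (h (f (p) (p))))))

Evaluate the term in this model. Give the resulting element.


  p = 0
  u = 3
  (r (p) (u)) = r(0, 3) = 2
  u = 3
  u = 3
  (t (u) (u)) = t(3, 3) = 3
  (t (r (p) (u)) (t (u) (u))) = t(2, 3) = 2
  (h (t (r (p) (u)) (t (u) (u)))) = h(2,) = 1
  u = 3
  (h (u)) = h(3,) = 1
  u = 3
  (h (u)) = h(3,) = 1
  (f (h (u)) (h (u))) = f(1, 1) = 3
  (h (f (h (u)) (h (u)))) = h(3,) = 1
  (f (h (t (r (p) (u)) (t (u) (u)))) (h (f (h (u)) (h (u))))) = f(1, 1) = 3
  u = 3
  (h (u)) = h(3,) = 1
  p = 0
  u = 3
  (r (p) (u)) = r(0, 3) = 2
  u = 3
  p = 0
  (g (u) (p)) = g(3, 0) = 2
  (t (r (p) (u)) (g (u) (p))) = t(2, 2) = 3
  p = 0
  p = 0
  (f (p) (p)) = f(0, 0) = 3
  (h (f (p) (p))) = h(3,) = 1
  (g (t (r (p) (u)) (g (u) (p))) (h (f (p) (p)))) = g(3, 1) = 3
  (r (h (u)) (g (t (r (p) (u)) (g (u) (p))) (h (f (p) (p))))) = r(1, 3) = 0
  (t (f (h (t (r (p) (u)) (t (u) (u)))) (h (f (h (u)) (h (u))))) (r (h (u)) (g (t (r (p) (u)) (g (u) (p))) (h (f (p) (p)))))) = t(3, 0) = 3

value = 3


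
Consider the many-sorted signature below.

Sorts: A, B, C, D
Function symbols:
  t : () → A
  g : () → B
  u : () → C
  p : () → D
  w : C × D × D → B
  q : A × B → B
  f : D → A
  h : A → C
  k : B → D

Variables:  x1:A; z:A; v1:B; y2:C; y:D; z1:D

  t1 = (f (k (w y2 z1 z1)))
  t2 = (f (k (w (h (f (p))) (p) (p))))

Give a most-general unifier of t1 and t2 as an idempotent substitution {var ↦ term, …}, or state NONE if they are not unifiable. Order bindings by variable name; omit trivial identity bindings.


{y2 ↦ (h (f (p))), z1 ↦ (p)}


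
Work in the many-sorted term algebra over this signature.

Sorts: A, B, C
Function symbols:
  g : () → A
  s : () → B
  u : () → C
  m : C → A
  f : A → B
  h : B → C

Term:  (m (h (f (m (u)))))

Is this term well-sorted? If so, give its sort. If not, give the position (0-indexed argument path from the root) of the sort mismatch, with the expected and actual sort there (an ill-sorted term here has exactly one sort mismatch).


        (u) : C
      (m (u)) : A
    (f (m (u))) : B
  (h (f (m (u)))) : C
(m (h (f (m (u))))) : A

well-sorted; sort = A


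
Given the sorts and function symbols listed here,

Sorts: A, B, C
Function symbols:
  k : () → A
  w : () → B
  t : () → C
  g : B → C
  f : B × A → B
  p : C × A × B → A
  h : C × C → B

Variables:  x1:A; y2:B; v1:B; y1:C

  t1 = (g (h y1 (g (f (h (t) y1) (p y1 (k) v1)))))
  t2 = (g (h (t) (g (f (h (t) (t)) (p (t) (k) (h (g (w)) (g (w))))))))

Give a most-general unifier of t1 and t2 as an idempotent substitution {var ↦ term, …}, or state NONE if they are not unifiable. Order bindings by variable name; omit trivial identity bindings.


{v1 ↦ (h (g (w)) (g (w))), y1 ↦ (t)}


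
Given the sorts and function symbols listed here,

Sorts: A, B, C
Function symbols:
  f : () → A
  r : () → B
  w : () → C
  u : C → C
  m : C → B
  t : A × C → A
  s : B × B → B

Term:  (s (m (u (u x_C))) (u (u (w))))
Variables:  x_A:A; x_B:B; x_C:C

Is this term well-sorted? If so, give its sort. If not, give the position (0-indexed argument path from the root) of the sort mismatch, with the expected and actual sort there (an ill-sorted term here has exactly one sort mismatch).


        x_C : C
      (u x_C) : C
    (u (u x_C)) : C
  (m (u (u x_C))) : B
      (w) : C
    (u (w)) : C
  (u (u (w))) : C
(s (m (u (u x_C))) (u (u (w)))) : ✗ arg 1 at [1] has sort C, expected B

ill-sorted at position [1]: expected B, got C


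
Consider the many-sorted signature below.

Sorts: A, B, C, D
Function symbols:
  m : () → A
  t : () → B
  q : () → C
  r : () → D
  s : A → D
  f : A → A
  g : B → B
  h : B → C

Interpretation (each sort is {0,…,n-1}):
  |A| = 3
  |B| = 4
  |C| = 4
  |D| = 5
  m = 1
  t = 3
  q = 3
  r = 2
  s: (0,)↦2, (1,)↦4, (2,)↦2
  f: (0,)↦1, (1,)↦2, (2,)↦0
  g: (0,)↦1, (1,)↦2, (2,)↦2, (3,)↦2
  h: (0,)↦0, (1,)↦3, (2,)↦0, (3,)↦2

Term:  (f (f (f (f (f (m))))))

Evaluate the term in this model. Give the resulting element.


  m = 1
  (f (m)) = f(1,) = 2
  (f (f (m))) = f(2,) = 0
  (f (f (f (m)))) = f(0,) = 1
  (f (f (f (f (m))))) = f(1,) = 2
  (f (f (f (f (f (m)))))) = f(2,) = 0

value = 0


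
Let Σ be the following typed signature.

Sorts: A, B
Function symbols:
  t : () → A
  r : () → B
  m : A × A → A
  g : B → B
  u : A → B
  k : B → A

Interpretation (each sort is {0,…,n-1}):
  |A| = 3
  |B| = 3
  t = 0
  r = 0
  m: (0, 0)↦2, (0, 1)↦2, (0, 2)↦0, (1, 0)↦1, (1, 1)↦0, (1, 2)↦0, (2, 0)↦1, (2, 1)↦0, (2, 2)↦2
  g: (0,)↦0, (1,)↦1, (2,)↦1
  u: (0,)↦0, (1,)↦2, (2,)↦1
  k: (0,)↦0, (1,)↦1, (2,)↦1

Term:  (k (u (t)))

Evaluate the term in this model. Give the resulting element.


  t = 0
  (u (t)) = u(0,) = 0
  (k (u (t))) = k(0,) = 0

value = 0


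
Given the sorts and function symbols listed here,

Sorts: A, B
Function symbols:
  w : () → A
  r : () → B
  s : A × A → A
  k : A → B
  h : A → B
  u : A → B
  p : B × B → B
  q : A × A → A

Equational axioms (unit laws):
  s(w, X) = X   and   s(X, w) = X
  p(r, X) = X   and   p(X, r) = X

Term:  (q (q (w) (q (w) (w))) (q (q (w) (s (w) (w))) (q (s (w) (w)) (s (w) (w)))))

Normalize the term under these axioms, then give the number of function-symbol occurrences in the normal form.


1. (q (q (w) (q (w) (w))) (q (q (w) (s (w) (w))) (q (s (w) (w)) (s (w) (w)))))  →  (q (q (w) (q (w) (w))) (q (q (w) (w)) (q (s (w) (w)) (s (w) (w)))))
2. (q (q (w) (q (w) (w))) (q (q (w) (w)) (q (s (w) (w)) (s (w) (w)))))  →  (q (q (w) (q (w) (w))) (q (q (w) (w)) (q (w) (s (w) (w)))))
3. (q (q (w) (q (w) (w))) (q (q (w) (w)) (q (w) (s (w) (w)))))  →  (q (q (w) (q (w) (w))) (q (q (w) (w)) (q (w) (w))))
normal form: (q (q (w) (q (w) (w))) (q (q (w) (w)) (q (w) (w))))

size = 13


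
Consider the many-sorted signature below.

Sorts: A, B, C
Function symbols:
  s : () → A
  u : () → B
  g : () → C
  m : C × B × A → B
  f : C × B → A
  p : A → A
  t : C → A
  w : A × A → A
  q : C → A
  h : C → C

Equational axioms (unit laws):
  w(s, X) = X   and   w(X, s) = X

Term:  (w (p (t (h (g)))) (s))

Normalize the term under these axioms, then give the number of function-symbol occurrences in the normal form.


size = 4

1. (w (p (t (h (g)))) (s))  →  (p (t (h (g))))
normal form: (p (t (h (g))))


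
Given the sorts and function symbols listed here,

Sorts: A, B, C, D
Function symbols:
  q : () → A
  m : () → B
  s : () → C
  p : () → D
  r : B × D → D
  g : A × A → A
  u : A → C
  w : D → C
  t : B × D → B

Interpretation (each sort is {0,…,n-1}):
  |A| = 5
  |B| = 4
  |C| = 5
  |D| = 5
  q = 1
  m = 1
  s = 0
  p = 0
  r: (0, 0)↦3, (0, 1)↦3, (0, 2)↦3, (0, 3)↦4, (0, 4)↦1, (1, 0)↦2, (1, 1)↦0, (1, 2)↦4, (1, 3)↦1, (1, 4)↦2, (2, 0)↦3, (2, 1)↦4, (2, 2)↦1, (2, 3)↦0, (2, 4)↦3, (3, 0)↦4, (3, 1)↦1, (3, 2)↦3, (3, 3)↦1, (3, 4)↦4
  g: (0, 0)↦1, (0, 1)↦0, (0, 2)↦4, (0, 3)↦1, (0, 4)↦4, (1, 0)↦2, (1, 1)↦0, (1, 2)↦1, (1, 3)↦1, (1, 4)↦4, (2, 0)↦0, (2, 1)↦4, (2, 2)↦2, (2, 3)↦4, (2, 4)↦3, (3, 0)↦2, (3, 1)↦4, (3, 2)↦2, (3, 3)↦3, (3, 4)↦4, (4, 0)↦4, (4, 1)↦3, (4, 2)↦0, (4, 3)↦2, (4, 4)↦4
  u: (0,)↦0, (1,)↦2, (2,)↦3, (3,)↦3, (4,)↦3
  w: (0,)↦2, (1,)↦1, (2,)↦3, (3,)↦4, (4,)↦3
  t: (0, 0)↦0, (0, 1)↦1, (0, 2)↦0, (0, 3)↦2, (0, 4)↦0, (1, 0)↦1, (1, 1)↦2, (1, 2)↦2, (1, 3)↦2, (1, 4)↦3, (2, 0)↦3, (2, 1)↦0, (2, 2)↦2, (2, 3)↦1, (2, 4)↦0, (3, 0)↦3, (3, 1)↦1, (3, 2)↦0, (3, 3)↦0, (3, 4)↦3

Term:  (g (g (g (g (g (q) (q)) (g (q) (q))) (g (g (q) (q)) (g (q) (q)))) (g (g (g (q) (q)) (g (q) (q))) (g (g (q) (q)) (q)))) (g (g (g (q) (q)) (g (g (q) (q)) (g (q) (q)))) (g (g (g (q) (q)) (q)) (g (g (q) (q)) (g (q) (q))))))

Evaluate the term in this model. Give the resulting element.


  q = 1
  q = 1
  (g (q) (q)) = g(1, 1) = 0
  q = 1
  q = 1
  (g (q) (q)) = g(1, 1) = 0
  (g (g (q) (q)) (g (q) (q))) = g(0, 0) = 1
  q = 1
  q = 1
  (g (q) (q)) = g(1, 1) = 0
  q = 1
  q = 1
  (g (q) (q)) = g(1, 1) = 0
  (g (g (q) (q)) (g (q) (q))) = g(0, 0) = 1
  (g (g (g (q) (q)) (g (q) (q))) (g (g (q) (q)) (g (q) (q)))) = g(1, 1) = 0
  q = 1
  q = 1
  (g (q) (q)) = g(1, 1) = 0
  q = 1
  q = 1
  (g (q) (q)) = g(1, 1) = 0
  (g (g (q) (q)) (g (q) (q))) = g(0, 0) = 1
  q = 1
  q = 1
  (g (q) (q)) = g(1, 1) = 0
  q = 1
  (g (g (q) (q)) (q)) = g(0, 1) = 0
  (g (g (g (q) (q)) (g (q) (q))) (g (g (q) (q)) (q))) = g(1, 0) = 2
  (g (g (g (g (q) (q)) (g (q) (q))) (g (g (q) (q)) (g (q) (q)))) (g (g (g (q) (q)) (g (q) (q))) (g (g (q) (q)) (q)))) = g(0, 2) = 4
  q = 1
  q = 1
  (g (q) (q)) = g(1, 1) = 0
  q = 1
  q = 1
  (g (q) (q)) = g(1, 1) = 0
  q = 1
  q = 1
  (g (q) (q)) = g(1, 1) = 0
  (g (g (q) (q)) (g (q) (q))) = g(0, 0) = 1
  (g (g (q) (q)) (g (g (q) (q)) (g (q) (q)))) = g(0, 1) = 0
  q = 1
  q = 1
  (g (q) (q)) = g(1, 1) = 0
  q = 1
  (g (g (q) (q)) (q)) = g(0, 1) = 0
  q = 1
  q = 1
  (g (q) (q)) = g(1, 1) = 0
  q = 1
  q = 1
  (g (q) (q)) = g(1, 1) = 0
  (g (g (q) (q)) (g (q) (q))) = g(0, 0) = 1
  (g (g (g (q) (q)) (q)) (g (g (q) (q)) (g (q) (q)))) = g(0, 1) = 0
  (g (g (g (q) (q)) (g (g (q) (q)) (g (q) (q)))) (g (g (g (q) (q)) (q)) (g (g (q) (q)) (g (q) (q))))) = g(0, 0) = 1
  (g (g (g (g (g (q) (q)) (g (q) (q))) (g (g (q) (q)) (g (q) (q)))) (g (g (g (q) (q)) (g (q) (q))) (g (g (q) (q)) (q)))) (g (g (g (q) (q)) (g (g (q) (q)) (g (q) (q)))) (g (g (g (q) (q)) (q)) (g (g (q) (q)) (g (q) (q)))))) = g(4, 1) = 3

value = 3


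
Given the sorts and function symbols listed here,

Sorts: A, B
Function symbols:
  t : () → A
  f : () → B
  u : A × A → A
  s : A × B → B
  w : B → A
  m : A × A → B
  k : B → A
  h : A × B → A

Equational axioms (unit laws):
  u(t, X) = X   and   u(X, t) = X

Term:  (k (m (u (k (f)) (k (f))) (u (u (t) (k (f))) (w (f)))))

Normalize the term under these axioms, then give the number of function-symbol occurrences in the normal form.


size = 12

1. (k (m (u (k (f)) (k (f))) (u (u (t) (k (f))) (w (f)))))  →  (k (m (u (k (f)) (k (f))) (u (k (f)) (w (f)))))
normal form: (k (m (u (k (f)) (k (f))) (u (k (f)) (w (f)))))


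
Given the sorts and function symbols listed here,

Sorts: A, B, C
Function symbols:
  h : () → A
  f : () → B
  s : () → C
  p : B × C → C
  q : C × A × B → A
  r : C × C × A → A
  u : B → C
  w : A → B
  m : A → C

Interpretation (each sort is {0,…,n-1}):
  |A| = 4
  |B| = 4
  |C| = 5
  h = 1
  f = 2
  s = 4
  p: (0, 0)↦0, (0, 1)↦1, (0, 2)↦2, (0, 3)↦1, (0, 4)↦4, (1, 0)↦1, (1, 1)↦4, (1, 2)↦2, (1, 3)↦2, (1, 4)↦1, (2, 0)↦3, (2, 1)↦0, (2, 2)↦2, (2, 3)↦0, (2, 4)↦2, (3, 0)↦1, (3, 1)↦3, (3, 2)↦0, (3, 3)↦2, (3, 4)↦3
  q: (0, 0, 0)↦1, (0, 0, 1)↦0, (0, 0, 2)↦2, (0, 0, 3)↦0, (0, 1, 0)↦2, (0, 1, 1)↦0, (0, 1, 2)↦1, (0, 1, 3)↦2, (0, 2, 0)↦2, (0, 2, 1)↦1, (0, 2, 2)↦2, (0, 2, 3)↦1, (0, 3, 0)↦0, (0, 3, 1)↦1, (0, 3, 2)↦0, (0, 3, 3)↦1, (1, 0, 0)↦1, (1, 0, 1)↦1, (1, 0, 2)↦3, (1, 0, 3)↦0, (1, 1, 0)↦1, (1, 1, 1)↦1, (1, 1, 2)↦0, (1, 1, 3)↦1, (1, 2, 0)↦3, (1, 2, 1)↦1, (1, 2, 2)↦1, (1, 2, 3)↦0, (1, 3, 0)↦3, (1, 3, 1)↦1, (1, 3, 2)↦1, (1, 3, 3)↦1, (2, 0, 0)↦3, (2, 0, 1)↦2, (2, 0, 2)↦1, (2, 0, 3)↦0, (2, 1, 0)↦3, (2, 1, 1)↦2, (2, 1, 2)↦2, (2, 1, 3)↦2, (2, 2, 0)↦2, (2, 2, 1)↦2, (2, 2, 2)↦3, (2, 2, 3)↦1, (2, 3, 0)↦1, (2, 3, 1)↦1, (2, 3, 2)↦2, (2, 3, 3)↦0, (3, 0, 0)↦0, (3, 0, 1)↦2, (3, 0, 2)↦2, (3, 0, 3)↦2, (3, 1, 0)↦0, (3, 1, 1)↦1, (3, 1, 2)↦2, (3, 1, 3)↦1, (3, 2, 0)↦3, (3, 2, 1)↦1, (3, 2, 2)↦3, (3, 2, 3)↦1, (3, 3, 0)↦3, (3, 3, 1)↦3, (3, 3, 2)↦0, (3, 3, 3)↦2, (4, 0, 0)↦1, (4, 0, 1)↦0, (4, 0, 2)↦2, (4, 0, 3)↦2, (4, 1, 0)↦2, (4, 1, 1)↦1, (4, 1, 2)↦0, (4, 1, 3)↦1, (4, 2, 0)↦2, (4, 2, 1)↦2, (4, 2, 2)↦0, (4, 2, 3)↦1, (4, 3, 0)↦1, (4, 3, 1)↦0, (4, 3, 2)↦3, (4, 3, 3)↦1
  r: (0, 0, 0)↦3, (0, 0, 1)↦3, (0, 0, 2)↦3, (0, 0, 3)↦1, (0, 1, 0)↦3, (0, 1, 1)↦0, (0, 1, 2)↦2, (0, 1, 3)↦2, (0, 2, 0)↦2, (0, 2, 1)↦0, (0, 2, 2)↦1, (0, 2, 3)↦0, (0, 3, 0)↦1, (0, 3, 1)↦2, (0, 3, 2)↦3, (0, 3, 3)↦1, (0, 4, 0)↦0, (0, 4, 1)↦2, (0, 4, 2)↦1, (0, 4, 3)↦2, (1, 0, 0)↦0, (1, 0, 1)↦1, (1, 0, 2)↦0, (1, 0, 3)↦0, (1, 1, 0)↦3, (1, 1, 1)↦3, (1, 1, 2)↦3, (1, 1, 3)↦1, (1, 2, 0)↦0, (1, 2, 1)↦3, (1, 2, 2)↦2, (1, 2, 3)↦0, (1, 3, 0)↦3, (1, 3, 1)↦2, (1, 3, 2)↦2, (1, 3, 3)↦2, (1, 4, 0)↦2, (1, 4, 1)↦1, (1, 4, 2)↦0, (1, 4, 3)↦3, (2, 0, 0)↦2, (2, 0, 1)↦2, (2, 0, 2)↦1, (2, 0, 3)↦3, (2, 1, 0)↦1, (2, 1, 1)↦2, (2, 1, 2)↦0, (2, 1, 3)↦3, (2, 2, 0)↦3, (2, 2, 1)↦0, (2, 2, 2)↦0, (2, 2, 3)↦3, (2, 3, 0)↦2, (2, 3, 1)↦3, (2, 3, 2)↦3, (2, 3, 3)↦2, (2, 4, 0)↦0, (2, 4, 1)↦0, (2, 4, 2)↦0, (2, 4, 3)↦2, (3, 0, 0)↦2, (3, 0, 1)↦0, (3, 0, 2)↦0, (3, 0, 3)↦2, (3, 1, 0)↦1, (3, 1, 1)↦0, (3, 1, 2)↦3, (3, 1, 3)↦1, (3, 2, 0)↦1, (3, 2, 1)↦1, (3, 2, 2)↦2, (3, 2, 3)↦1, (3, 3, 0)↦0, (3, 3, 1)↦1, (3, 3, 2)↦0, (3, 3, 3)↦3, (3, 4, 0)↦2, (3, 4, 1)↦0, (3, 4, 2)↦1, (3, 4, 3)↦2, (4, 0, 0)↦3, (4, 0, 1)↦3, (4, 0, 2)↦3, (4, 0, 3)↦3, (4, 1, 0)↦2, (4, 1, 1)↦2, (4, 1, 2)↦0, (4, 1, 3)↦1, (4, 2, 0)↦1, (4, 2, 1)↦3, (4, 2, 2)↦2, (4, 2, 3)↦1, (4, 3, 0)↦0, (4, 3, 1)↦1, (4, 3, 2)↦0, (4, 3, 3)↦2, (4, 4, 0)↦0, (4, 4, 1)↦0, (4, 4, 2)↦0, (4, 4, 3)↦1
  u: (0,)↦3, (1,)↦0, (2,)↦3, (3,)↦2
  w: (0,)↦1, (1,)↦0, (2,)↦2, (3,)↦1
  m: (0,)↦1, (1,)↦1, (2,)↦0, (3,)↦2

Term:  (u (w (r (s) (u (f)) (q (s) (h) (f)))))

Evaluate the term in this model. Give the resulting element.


  s = 4
  f = 2
  (u (f)) = u(2,) = 3
  s = 4
  h = 1
  f = 2
  (q (s) (h) (f)) = q(4, 1, 2) = 0
  (r (s) (u (f)) (q (s) (h) (f))) = r(4, 3, 0) = 0
  (w (r (s) (u (f)) (q (s) (h) (f)))) = w(0,) = 1
  (u (w (r (s) (u (f)) (q (s) (h) (f))))) = u(1,) = 0

value = 0


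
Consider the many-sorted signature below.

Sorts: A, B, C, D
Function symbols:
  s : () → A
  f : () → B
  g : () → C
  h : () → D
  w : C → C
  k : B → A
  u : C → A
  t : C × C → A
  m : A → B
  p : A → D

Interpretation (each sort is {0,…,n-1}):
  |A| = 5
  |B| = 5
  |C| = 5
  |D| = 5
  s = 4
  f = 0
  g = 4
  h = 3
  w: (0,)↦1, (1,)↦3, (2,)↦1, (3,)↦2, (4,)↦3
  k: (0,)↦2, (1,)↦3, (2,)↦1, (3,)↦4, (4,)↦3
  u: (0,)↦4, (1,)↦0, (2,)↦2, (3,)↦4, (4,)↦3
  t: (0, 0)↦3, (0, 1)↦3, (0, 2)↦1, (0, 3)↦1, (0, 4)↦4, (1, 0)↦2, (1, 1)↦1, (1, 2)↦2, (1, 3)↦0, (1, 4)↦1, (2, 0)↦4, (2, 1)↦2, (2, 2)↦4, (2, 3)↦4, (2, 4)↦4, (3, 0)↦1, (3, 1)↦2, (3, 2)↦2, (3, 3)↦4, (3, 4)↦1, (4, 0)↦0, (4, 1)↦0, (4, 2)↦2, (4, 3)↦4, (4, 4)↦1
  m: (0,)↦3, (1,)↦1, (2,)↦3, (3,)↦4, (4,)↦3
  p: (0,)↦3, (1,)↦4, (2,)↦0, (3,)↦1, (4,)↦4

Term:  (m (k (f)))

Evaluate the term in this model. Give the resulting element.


  f = 0
  (k (f)) = k(0,) = 2
  (m (k (f))) = m(2,) = 3

value = 3


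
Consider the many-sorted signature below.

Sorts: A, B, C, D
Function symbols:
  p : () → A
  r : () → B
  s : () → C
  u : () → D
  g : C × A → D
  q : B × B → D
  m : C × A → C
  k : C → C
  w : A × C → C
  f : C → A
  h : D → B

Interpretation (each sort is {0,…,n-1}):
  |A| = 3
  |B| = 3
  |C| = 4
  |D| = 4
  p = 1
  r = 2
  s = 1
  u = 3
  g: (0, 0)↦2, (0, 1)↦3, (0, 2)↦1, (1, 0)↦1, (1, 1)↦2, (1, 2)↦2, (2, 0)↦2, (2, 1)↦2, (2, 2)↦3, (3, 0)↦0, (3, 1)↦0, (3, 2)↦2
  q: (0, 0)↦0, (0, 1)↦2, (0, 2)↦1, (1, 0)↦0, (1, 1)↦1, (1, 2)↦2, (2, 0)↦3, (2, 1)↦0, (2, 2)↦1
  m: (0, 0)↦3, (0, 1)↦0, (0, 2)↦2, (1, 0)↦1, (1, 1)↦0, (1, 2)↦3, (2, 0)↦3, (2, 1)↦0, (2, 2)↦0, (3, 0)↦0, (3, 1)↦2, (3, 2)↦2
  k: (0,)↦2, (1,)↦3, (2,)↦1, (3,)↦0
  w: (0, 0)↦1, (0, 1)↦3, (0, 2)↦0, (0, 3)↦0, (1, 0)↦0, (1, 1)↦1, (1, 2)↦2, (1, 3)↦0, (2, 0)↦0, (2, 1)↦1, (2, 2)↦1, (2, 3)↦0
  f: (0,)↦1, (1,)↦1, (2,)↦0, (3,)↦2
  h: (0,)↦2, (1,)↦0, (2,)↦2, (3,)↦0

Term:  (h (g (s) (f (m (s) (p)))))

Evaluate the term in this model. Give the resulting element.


  s = 1
  s = 1
  p = 1
  (m (s) (p)) = m(1, 1) = 0
  (f (m (s) (p))) = f(0,) = 1
  (g (s) (f (m (s) (p)))) = g(1, 1) = 2
  (h (g (s) (f (m (s) (p))))) = h(2,) = 2

value = 2


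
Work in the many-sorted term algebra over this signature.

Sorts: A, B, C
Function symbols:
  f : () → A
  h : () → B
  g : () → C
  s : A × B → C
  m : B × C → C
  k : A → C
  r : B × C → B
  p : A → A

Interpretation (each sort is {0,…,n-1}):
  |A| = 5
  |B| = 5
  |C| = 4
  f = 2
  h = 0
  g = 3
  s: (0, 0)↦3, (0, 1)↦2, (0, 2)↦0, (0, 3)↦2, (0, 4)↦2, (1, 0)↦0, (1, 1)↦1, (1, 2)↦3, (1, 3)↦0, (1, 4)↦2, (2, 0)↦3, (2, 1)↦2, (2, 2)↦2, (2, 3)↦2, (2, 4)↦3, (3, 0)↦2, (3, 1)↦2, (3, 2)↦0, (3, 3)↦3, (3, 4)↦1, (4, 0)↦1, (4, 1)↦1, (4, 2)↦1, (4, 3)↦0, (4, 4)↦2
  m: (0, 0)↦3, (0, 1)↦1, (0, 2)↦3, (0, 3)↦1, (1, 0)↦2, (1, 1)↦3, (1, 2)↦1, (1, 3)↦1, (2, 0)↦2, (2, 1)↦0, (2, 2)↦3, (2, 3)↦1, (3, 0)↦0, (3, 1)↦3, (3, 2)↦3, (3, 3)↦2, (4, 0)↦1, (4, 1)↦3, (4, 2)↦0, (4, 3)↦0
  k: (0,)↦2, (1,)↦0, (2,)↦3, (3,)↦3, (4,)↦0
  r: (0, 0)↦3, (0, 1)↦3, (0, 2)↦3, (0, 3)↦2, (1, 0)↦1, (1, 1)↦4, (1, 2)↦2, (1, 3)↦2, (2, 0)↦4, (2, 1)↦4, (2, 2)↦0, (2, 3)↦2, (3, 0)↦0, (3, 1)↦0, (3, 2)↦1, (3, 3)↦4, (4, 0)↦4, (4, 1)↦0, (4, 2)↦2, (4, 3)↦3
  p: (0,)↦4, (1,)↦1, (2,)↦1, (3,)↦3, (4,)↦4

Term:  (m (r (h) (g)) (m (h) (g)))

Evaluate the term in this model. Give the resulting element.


  h = 0
  g = 3
  (r (h) (g)) = r(0, 3) = 2
  h = 0
  g = 3
  (m (h) (g)) = m(0, 3) = 1
  (m (r (h) (g)) (m (h) (g))) = m(2, 1) = 0

value = 0
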